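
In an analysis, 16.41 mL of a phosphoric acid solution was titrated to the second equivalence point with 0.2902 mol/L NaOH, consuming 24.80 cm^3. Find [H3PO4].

0.219 M

n(NaOH) = 0.2902 x 0.02480 = 0.007197 mol.
At the second equivalence point, 2 mol OH^- react per mol H3PO4, so n(H3PO4) = 0.007197 / 2 = 0.003598 mol.
[H3PO4] = 0.003598 / 0.01641 L = 0.219 M.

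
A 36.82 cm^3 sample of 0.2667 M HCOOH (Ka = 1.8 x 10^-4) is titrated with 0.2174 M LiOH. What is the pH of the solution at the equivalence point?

n(HCOOH) = 0.2667 x 0.03682 = 0.009820 mol; V(LiOH) at equivalence = 0.009820/0.2174 = 0.04517 L.
At equivalence all the acid is converted to HCOO-; total volume = 0.03682 + 0.04517 = 0.08199 L, so [HCOO-] = 0.009820/0.08199 = 0.1198 M.
Kb = Kw/Ka = 1.0e-14 / 1.8 x 10^-4 = 5.56e-11.
[OH^-] = sqrt(Kb x [HCOO-]) = sqrt(5.56e-11 x 0.1198) = 2.58e-6 M.
pOH = 5.59, so pH = 14.00 - 5.59 = 8.41.

8.41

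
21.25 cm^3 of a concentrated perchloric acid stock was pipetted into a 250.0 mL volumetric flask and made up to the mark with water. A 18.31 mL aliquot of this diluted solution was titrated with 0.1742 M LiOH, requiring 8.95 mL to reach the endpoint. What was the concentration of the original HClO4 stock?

n(LiOH) = 0.1742 x 0.008950 = 0.001559 mol.
n(HClO4) in the aliquot = 0.001559 mol.
[diluted HClO4] = 0.001559 / 0.01831 = 0.08515 M.
Dilution factor = 250.0/21.25 = 11.76, so [stock] = 0.08515 x 11.76 = 1.00 M.

1.00 M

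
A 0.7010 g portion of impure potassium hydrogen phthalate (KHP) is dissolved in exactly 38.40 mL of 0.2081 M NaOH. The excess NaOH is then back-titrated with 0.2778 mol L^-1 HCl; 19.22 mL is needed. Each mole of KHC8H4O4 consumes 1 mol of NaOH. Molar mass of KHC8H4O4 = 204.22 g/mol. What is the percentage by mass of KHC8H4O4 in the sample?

Total n(NaOH) added = 0.2081 x 0.03840 = 0.007991 mol.
n(HCl) used = 0.2778 x 0.01922 = 0.005339 mol, which equals the excess n(NaOH).
So n(NaOH) consumed by the sample = 0.007991 - 0.005339 = 0.002652 mol.
n(KHC8H4O4) = 0.002652 / 1 = 0.002652 mol.
mass KHC8H4O4 = 0.002652 x 204.22 = 0.5415 g, so %KHC8H4O4 = 0.5415/0.7010 x 100 = 77.3%.

77.3%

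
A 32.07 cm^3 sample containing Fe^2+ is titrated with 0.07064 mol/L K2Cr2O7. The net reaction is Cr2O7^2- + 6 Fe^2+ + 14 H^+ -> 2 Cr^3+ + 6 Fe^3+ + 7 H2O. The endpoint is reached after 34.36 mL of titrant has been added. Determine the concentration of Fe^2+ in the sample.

0.454 M

n(K2Cr2O7) = 0.07064 x 0.03436 = 0.002427 mol.
From the balanced equation, 1 mol K2Cr2O7 reacts with 6 mol Fe^2+, so n(Fe^2+) = 0.002427 x 6/1 = 0.01456 mol.
[Fe^2+] = 0.01456 / 0.03207 L = 0.454 M.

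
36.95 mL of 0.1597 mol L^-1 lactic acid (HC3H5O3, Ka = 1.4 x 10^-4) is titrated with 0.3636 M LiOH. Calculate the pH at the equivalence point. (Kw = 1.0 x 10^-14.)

8.45

n(HC3H5O3) = 0.1597 x 0.03695 = 0.005901 mol; V(LiOH) at equivalence = 0.005901/0.3636 = 0.01623 L.
At equivalence all the acid is converted to C3H5O3-; total volume = 0.03695 + 0.01623 = 0.05318 L, so [C3H5O3-] = 0.005901/0.05318 = 0.1110 M.
Kb = Kw/Ka = 1.0e-14 / 1.4 x 10^-4 = 7.14e-11.
[OH^-] = sqrt(Kb x [C3H5O3-]) = sqrt(7.14e-11 x 0.1110) = 2.82e-6 M.
pOH = 5.55, so pH = 14.00 - 5.55 = 8.45.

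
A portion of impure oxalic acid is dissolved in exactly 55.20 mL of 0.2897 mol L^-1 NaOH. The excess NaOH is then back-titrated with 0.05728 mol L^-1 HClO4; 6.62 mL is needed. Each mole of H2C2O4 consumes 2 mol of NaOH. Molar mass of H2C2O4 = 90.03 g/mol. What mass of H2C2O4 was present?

0.703 g

Total n(NaOH) added = 0.2897 x 0.05520 = 0.01599 mol.
n(HClO4) used = 0.05728 x 0.006620 = 0.0003792 mol, which equals the excess n(NaOH).
So n(NaOH) consumed by the sample = 0.01599 - 0.0003792 = 0.01561 mol.
n(H2C2O4) = 0.01561 / 2 = 0.007806 mol.
mass = 0.007806 mol x 90.03 g/mol = 0.703 g.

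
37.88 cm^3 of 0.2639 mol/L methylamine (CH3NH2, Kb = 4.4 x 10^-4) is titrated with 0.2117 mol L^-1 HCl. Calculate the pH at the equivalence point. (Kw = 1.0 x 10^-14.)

5.79

n(CH3NH2) = 0.2639 x 0.03788 = 0.009997 mol; V(HCl) at equivalence = 0.009997/0.2117 = 0.04722 L.
At equivalence the base is fully converted to CH3NH3+; total volume = 0.08510 L, so [CH3NH3+] = 0.009997/0.08510 = 0.1175 M.
Ka(CH3NH3+) = Kw/Kb = 1.0e-14 / 4.4 x 10^-4 = 2.27e-11.
[H^+] = sqrt(Ka x [CH3NH3+]) = sqrt(2.27e-11 x 0.1175) = 1.63e-6 M.
pH = -log(1.63e-6) = 5.79.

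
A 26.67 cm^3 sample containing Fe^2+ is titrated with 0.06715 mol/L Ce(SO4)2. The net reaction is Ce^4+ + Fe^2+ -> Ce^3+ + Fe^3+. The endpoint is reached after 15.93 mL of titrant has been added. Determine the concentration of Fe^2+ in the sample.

n(Ce(SO4)2) = 0.06715 x 0.01593 = 0.001070 mol.
From the balanced equation, 1 mol Ce(SO4)2 reacts with 1 mol Fe^2+, so n(Fe^2+) = 0.001070 x 1/1 = 0.001070 mol.
[Fe^2+] = 0.001070 / 0.02667 L = 0.0401 M.

0.0401 M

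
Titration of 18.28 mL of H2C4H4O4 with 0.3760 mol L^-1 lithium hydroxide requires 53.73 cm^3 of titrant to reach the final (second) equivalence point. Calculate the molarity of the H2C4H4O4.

0.553 M

n(LiOH) = 0.3760 x 0.05373 = 0.02020 mol.
At the final (second) equivalence point, 2 mol OH^- react per mol H2C4H4O4, so n(H2C4H4O4) = 0.02020 / 2 = 0.01010 mol.
[H2C4H4O4] = 0.01010 / 0.01828 L = 0.553 M.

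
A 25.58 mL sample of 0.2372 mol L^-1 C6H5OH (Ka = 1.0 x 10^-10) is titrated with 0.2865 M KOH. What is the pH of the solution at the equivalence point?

11.56

n(C6H5OH) = 0.2372 x 0.02558 = 0.006068 mol; V(KOH) at equivalence = 0.006068/0.2865 = 0.02118 L.
At equivalence all the acid is converted to C6H5O-; total volume = 0.02558 + 0.02118 = 0.04676 L, so [C6H5O-] = 0.006068/0.04676 = 0.1298 M.
Kb = Kw/Ka = 1.0e-14 / 1.0 x 10^-10 = 0.000100.
[OH^-] = sqrt(Kb x [C6H5O-]) = sqrt(0.000100 x 0.1298) = 0.00360 M.
pOH = 2.44, so pH = 14.00 - 2.44 = 11.56.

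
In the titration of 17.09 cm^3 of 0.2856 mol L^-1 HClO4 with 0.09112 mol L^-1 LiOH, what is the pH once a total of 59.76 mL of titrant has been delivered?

n(acid) = 0.2856 x 0.01709 = 0.004881 mol; n(LiOH) added = 0.09112 x 0.05976 = 0.005445 mol.
Base is in excess by 0.005445 - 0.004881 = 0.0005644 mol in a total volume of 0.07685 L.
[OH^-] = 0.0005644/0.07685 = 0.007345 M, so pOH = 2.13 and pH = 14.00 - 2.13 = 11.87.

11.87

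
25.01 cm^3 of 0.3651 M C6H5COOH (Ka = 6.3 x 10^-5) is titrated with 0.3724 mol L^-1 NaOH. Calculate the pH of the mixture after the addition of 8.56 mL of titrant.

Initial n(C6H5COOH) = 0.3651 x 0.02501 = 0.009131 mol.
n(NaOH) added = 0.3724 x 0.008560 = 0.003188 mol, converting that many moles of C6H5COOH to C6H5COO-.
Remaining n(C6H5COOH) = 0.005943 mol; n(C6H5COO-) = 0.003188 mol.
By Henderson-Hasselbalch, pH = pKa + log([A^-]/[HA]) = 4.20 + log(0.003188/0.005943) = 4.20 + (-0.27) = 3.93.

3.93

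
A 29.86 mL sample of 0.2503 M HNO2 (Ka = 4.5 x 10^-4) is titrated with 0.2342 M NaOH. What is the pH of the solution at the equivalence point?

8.21

n(HNO2) = 0.2503 x 0.02986 = 0.007474 mol; V(NaOH) at equivalence = 0.007474/0.2342 = 0.03191 L.
At equivalence all the acid is converted to NO2-; total volume = 0.02986 + 0.03191 = 0.06177 L, so [NO2-] = 0.007474/0.06177 = 0.1210 M.
Kb = Kw/Ka = 1.0e-14 / 4.5 x 10^-4 = 2.22e-11.
[OH^-] = sqrt(Kb x [NO2-]) = sqrt(2.22e-11 x 0.1210) = 1.64e-6 M.
pOH = 5.79, so pH = 14.00 - 5.79 = 8.21.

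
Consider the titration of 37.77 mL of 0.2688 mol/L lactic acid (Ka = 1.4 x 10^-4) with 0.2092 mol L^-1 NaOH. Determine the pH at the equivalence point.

8.46

n(HC3H5O3) = 0.2688 x 0.03777 = 0.01015 mol; V(NaOH) at equivalence = 0.01015/0.2092 = 0.04853 L.
At equivalence all the acid is converted to C3H5O3-; total volume = 0.03777 + 0.04853 = 0.08630 L, so [C3H5O3-] = 0.01015/0.08630 = 0.1176 M.
Kb = Kw/Ka = 1.0e-14 / 1.4 x 10^-4 = 7.14e-11.
[OH^-] = sqrt(Kb x [C3H5O3-]) = sqrt(7.14e-11 x 0.1176) = 2.90e-6 M.
pOH = 5.54, so pH = 14.00 - 5.54 = 8.46.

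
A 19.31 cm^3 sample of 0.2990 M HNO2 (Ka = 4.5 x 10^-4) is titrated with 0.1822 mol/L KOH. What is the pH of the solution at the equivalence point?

n(HNO2) = 0.2990 x 0.01931 = 0.005774 mol; V(KOH) at equivalence = 0.005774/0.1822 = 0.03169 L.
At equivalence all the acid is converted to NO2-; total volume = 0.01931 + 0.03169 = 0.05100 L, so [NO2-] = 0.005774/0.05100 = 0.1132 M.
Kb = Kw/Ka = 1.0e-14 / 4.5 x 10^-4 = 2.22e-11.
[OH^-] = sqrt(Kb x [NO2-]) = sqrt(2.22e-11 x 0.1132) = 1.59e-6 M.
pOH = 5.80, so pH = 14.00 - 5.80 = 8.20.

8.20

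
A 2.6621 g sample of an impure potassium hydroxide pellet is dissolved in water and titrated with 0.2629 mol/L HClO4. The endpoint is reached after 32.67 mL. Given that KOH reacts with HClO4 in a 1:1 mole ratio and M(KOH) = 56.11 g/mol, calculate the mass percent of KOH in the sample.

18.1%

n(HClO4) = 0.2629 x 0.03267 = 0.008589 mol.
n(KOH) = 0.008589 / 1 = 0.008589 mol.
mass of KOH = 0.008589 x 56.11 = 0.4819 g.
% purity = 0.4819 / 2.6621 x 100 = 18.1%.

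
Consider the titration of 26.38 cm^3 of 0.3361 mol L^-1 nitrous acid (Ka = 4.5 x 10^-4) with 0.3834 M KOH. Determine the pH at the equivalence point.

n(HNO2) = 0.3361 x 0.02638 = 0.008866 mol; V(KOH) at equivalence = 0.008866/0.3834 = 0.02313 L.
At equivalence all the acid is converted to NO2-; total volume = 0.02638 + 0.02313 = 0.04951 L, so [NO2-] = 0.008866/0.04951 = 0.1791 M.
Kb = Kw/Ka = 1.0e-14 / 4.5 x 10^-4 = 2.22e-11.
[OH^-] = sqrt(Kb x [NO2-]) = sqrt(2.22e-11 x 0.1791) = 1.99e-6 M.
pOH = 5.70, so pH = 14.00 - 5.70 = 8.30.

8.30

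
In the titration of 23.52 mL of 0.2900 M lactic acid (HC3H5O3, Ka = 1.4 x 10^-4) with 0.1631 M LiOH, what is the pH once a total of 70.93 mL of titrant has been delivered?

12.70

n(acid) = 0.2900 x 0.02352 = 0.006821 mol; n(LiOH) added = 0.1631 x 0.07093 = 0.01157 mol.
Base is in excess by 0.01157 - 0.006821 = 0.004748 mol in a total volume of 0.09445 L.
[OH^-] = 0.004748/0.09445 = 0.05027 M, so pOH = 1.30 and pH = 14.00 - 1.30 = 12.70.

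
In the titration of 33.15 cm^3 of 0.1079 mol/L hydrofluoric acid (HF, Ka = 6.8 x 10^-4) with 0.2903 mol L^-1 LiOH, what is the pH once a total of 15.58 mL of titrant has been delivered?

n(acid) = 0.1079 x 0.03315 = 0.003577 mol; n(LiOH) added = 0.2903 x 0.01558 = 0.004523 mol.
Base is in excess by 0.004523 - 0.003577 = 0.0009460 mol in a total volume of 0.04873 L.
[OH^-] = 0.0009460/0.04873 = 0.01941 M, so pOH = 1.71 and pH = 14.00 - 1.71 = 12.29.

12.29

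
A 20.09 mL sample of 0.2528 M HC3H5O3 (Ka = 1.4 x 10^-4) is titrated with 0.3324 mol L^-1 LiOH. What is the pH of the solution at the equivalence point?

8.51

n(HC3H5O3) = 0.2528 x 0.02009 = 0.005079 mol; V(LiOH) at equivalence = 0.005079/0.3324 = 0.01528 L.
At equivalence all the acid is converted to C3H5O3-; total volume = 0.02009 + 0.01528 = 0.03537 L, so [C3H5O3-] = 0.005079/0.03537 = 0.1436 M.
Kb = Kw/Ka = 1.0e-14 / 1.4 x 10^-4 = 7.14e-11.
[OH^-] = sqrt(Kb x [C3H5O3-]) = sqrt(7.14e-11 x 0.1436) = 3.20e-6 M.
pOH = 5.49, so pH = 14.00 - 5.49 = 8.51.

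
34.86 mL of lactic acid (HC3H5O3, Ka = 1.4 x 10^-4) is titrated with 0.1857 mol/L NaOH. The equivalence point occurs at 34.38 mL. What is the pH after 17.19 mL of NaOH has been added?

17.19 mL is exactly half the equivalence volume (34.38/2), i.e. the half-equivalence point.
There, n(HA) = n(A^-), so pH = pKa = -log(1.4 x 10^-4) = 3.85.

3.85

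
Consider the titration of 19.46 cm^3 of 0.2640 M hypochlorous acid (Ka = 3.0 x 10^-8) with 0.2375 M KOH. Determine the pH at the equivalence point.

10.31

n(HClO) = 0.2640 x 0.01946 = 0.005137 mol; V(KOH) at equivalence = 0.005137/0.2375 = 0.02163 L.
At equivalence all the acid is converted to ClO-; total volume = 0.01946 + 0.02163 = 0.04109 L, so [ClO-] = 0.005137/0.04109 = 0.1250 M.
Kb = Kw/Ka = 1.0e-14 / 3.0 x 10^-8 = 3.33e-7.
[OH^-] = sqrt(Kb x [ClO-]) = sqrt(3.33e-7 x 0.1250) = 0.000204 M.
pOH = 3.69, so pH = 14.00 - 3.69 = 10.31.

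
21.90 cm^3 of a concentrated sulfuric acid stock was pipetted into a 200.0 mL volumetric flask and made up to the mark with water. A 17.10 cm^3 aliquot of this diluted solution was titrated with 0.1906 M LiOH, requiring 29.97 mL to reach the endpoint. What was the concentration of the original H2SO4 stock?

n(LiOH) = 0.1906 x 0.02997 = 0.005712 mol.
n(H2SO4) in the aliquot = 0.005712 x 1/2 = 0.002856 mol.
[diluted H2SO4] = 0.002856 / 0.01710 = 0.1670 M.
Dilution factor = 200.0/21.90 = 9.132, so [stock] = 0.1670 x 9.132 = 1.53 M.

1.53 M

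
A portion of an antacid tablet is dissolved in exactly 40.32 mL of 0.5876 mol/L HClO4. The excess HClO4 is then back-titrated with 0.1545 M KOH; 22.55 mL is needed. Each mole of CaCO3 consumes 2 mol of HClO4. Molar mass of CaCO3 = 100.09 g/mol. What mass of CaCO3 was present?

Total n(HClO4) added = 0.5876 x 0.04032 = 0.02369 mol.
n(KOH) used = 0.1545 x 0.02255 = 0.003484 mol, which equals the excess n(HClO4).
So n(HClO4) consumed by the sample = 0.02369 - 0.003484 = 0.02021 mol.
n(CaCO3) = 0.02021 / 2 = 0.01010 mol.
mass = 0.01010 mol x 100.09 g/mol = 1.01 g.

1.01 g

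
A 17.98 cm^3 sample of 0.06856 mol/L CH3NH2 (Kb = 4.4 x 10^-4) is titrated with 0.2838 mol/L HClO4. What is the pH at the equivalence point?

n(CH3NH2) = 0.06856 x 0.01798 = 0.001233 mol; V(HClO4) at equivalence = 0.001233/0.2838 = 0.004344 L.
At equivalence the base is fully converted to CH3NH3+; total volume = 0.02232 L, so [CH3NH3+] = 0.001233/0.02232 = 0.05522 M.
Ka(CH3NH3+) = Kw/Kb = 1.0e-14 / 4.4 x 10^-4 = 2.27e-11.
[H^+] = sqrt(Ka x [CH3NH3+]) = sqrt(2.27e-11 x 0.05522) = 1.12e-6 M.
pH = -log(1.12e-6) = 5.95.

5.95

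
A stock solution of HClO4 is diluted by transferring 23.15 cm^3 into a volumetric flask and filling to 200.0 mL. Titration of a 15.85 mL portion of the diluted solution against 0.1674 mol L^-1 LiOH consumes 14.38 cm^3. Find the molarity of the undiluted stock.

n(LiOH) = 0.1674 x 0.01438 = 0.002407 mol.
n(HClO4) in the aliquot = 0.002407 mol.
[diluted HClO4] = 0.002407 / 0.01585 = 0.1519 M.
Dilution factor = 200.0/23.15 = 8.639, so [stock] = 0.1519 x 8.639 = 1.31 M.

1.31 M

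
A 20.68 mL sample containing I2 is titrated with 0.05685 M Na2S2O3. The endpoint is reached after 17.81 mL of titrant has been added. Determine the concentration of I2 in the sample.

0.0245 M

n(Na2S2O3) = 0.05685 x 0.01781 = 0.001012 mol.
From the balanced equation, 2 mol Na2S2O3 reacts with 1 mol I2, so n(I2) = 0.001012 x 1/2 = 0.0005062 mol.
[I2] = 0.0005062 / 0.02068 L = 0.0245 M.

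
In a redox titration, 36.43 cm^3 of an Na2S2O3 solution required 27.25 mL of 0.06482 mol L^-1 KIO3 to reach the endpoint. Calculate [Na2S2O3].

0.291 M

n(KIO3) = 0.06482 x 0.02725 = 0.001766 mol.
From the balanced equation, 1 mol KIO3 reacts with 6 mol Na2S2O3, so n(Na2S2O3) = 0.001766 x 6/1 = 0.01060 mol.
[Na2S2O3] = 0.01060 / 0.03643 L = 0.291 M.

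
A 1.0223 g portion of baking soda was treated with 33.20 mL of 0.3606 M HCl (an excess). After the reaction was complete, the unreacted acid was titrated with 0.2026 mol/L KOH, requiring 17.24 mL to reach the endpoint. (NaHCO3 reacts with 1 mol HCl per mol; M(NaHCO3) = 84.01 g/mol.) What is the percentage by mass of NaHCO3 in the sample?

69.7%

Total n(HCl) added = 0.3606 x 0.03320 = 0.01197 mol.
n(KOH) used = 0.2026 x 0.01724 = 0.003493 mol, which equals the excess n(HCl).
So n(HCl) consumed by the sample = 0.01197 - 0.003493 = 0.008479 mol.
n(NaHCO3) = 0.008479 / 1 = 0.008479 mol.
mass NaHCO3 = 0.008479 x 84.01 = 0.7123 g, so %NaHCO3 = 0.7123/1.0223 x 100 = 69.7%.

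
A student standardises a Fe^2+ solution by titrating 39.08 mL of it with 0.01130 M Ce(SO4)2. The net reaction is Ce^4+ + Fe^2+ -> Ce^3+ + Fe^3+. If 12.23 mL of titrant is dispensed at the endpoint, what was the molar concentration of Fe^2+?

0.00354 M

n(Ce(SO4)2) = 0.01130 x 0.01223 = 0.0001382 mol.
From the balanced equation, 1 mol Ce(SO4)2 reacts with 1 mol Fe^2+, so n(Fe^2+) = 0.0001382 x 1/1 = 0.0001382 mol.
[Fe^2+] = 0.0001382 / 0.03908 L = 0.00354 M.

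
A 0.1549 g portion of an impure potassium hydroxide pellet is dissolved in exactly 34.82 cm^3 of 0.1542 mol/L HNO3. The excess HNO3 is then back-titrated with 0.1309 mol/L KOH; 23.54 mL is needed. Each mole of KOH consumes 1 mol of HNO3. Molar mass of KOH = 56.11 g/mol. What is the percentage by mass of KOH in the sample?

82.9%

Total n(HNO3) added = 0.1542 x 0.03482 = 0.005369 mol.
n(KOH) used = 0.1309 x 0.02354 = 0.003081 mol, which equals the excess n(HNO3).
So n(HNO3) consumed by the sample = 0.005369 - 0.003081 = 0.002288 mol.
n(KOH) = 0.002288 / 1 = 0.002288 mol.
mass KOH = 0.002288 x 56.11 = 0.1284 g, so %KOH = 0.1284/0.1549 x 100 = 82.9%.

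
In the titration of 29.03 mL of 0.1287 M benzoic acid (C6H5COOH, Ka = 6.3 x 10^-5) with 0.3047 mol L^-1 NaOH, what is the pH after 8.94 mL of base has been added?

4.63

Initial n(C6H5COOH) = 0.1287 x 0.02903 = 0.003736 mol.
n(NaOH) added = 0.3047 x 0.008940 = 0.002724 mol, converting that many moles of C6H5COOH to C6H5COO-.
Remaining n(C6H5COOH) = 0.001012 mol; n(C6H5COO-) = 0.002724 mol.
By Henderson-Hasselbalch, pH = pKa + log([A^-]/[HA]) = 4.20 + log(0.002724/0.001012) = 4.20 + (+0.43) = 4.63.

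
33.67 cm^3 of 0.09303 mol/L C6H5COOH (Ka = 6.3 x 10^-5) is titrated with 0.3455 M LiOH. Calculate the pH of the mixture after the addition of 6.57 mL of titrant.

4.62

Initial n(C6H5COOH) = 0.09303 x 0.03367 = 0.003132 mol.
n(LiOH) added = 0.3455 x 0.006570 = 0.002270 mol, converting that many moles of C6H5COOH to C6H5COO-.
Remaining n(C6H5COOH) = 0.0008624 mol; n(C6H5COO-) = 0.002270 mol.
By Henderson-Hasselbalch, pH = pKa + log([A^-]/[HA]) = 4.20 + log(0.002270/0.0008624) = 4.20 + (+0.42) = 4.62.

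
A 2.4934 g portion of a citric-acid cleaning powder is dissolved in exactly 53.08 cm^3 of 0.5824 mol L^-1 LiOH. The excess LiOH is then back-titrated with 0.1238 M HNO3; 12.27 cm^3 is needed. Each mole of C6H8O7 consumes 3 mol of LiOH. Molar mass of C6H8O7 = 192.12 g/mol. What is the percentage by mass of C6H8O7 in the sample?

Total n(LiOH) added = 0.5824 x 0.05308 = 0.03091 mol.
n(HNO3) used = 0.1238 x 0.01227 = 0.001519 mol, which equals the excess n(LiOH).
So n(LiOH) consumed by the sample = 0.03091 - 0.001519 = 0.02939 mol.
n(C6H8O7) = 0.02939 / 3 = 0.009798 mol.
mass C6H8O7 = 0.009798 x 192.12 = 1.882 g, so %C6H8O7 = 1.882/2.4934 x 100 = 75.5%.

75.5%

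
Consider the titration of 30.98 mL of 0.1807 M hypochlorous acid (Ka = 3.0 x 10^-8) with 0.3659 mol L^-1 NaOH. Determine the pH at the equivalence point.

10.30

n(HClO) = 0.1807 x 0.03098 = 0.005598 mol; V(NaOH) at equivalence = 0.005598/0.3659 = 0.01530 L.
At equivalence all the acid is converted to ClO-; total volume = 0.03098 + 0.01530 = 0.04628 L, so [ClO-] = 0.005598/0.04628 = 0.1210 M.
Kb = Kw/Ka = 1.0e-14 / 3.0 x 10^-8 = 3.33e-7.
[OH^-] = sqrt(Kb x [ClO-]) = sqrt(3.33e-7 x 0.1210) = 0.000201 M.
pOH = 3.70, so pH = 14.00 - 3.70 = 10.30.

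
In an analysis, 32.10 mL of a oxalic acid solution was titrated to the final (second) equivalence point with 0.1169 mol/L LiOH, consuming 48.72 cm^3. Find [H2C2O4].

0.0887 M

n(LiOH) = 0.1169 x 0.04872 = 0.005695 mol.
At the final (second) equivalence point, 2 mol OH^- react per mol H2C2O4, so n(H2C2O4) = 0.005695 / 2 = 0.002848 mol.
[H2C2O4] = 0.002848 / 0.03210 L = 0.0887 M.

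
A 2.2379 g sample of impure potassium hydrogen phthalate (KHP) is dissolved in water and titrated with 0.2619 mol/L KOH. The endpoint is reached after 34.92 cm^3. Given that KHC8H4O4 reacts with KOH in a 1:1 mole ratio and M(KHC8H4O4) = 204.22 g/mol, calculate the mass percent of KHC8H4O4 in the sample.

83.5%

n(KOH) = 0.2619 x 0.03492 = 0.009146 mol.
n(KHC8H4O4) = 0.009146 / 1 = 0.009146 mol.
mass of KHC8H4O4 = 0.009146 x 204.22 = 1.868 g.
% purity = 1.868 / 2.2379 x 100 = 83.5%.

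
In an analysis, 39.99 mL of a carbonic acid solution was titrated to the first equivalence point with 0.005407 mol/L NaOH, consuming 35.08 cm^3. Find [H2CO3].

n(NaOH) = 0.005407 x 0.03508 = 0.0001897 mol.
At the first equivalence point, 1 mol OH^- react per mol H2CO3, so n(H2CO3) = 0.0001897 / 1 = 0.0001897 mol.
[H2CO3] = 0.0001897 / 0.03999 L = 0.00474 M.

0.00474 M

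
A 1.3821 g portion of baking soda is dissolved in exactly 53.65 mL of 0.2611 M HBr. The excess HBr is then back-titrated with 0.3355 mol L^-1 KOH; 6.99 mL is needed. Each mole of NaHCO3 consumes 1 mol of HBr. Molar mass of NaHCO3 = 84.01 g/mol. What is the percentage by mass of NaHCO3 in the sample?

70.9%

Total n(HBr) added = 0.2611 x 0.05365 = 0.01401 mol.
n(KOH) used = 0.3355 x 0.006990 = 0.002345 mol, which equals the excess n(HBr).
So n(HBr) consumed by the sample = 0.01401 - 0.002345 = 0.01166 mol.
n(NaHCO3) = 0.01166 / 1 = 0.01166 mol.
mass NaHCO3 = 0.01166 x 84.01 = 0.9798 g, so %NaHCO3 = 0.9798/1.3821 x 100 = 70.9%.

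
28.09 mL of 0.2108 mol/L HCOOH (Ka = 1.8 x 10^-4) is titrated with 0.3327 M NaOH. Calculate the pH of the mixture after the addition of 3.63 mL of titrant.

Initial n(HCOOH) = 0.2108 x 0.02809 = 0.005921 mol.
n(NaOH) added = 0.3327 x 0.003630 = 0.001208 mol, converting that many moles of HCOOH to HCOO-.
Remaining n(HCOOH) = 0.004714 mol; n(HCOO-) = 0.001208 mol.
By Henderson-Hasselbalch, pH = pKa + log([A^-]/[HA]) = 3.74 + log(0.001208/0.004714) = 3.74 + (-0.59) = 3.15.

3.15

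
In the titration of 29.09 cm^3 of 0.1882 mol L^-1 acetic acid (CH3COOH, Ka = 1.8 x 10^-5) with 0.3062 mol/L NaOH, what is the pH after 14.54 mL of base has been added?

5.38

Initial n(CH3COOH) = 0.1882 x 0.02909 = 0.005475 mol.
n(NaOH) added = 0.3062 x 0.01454 = 0.004452 mol, converting that many moles of CH3COOH to CH3COO-.
Remaining n(CH3COOH) = 0.001023 mol; n(CH3COO-) = 0.004452 mol.
By Henderson-Hasselbalch, pH = pKa + log([A^-]/[HA]) = 4.74 + log(0.004452/0.001023) = 4.74 + (+0.64) = 5.38.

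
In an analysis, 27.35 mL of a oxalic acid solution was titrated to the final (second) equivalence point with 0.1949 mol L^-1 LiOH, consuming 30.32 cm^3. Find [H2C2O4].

0.108 M

n(LiOH) = 0.1949 x 0.03032 = 0.005909 mol.
At the final (second) equivalence point, 2 mol OH^- react per mol H2C2O4, so n(H2C2O4) = 0.005909 / 2 = 0.002955 mol.
[H2C2O4] = 0.002955 / 0.02735 L = 0.108 M.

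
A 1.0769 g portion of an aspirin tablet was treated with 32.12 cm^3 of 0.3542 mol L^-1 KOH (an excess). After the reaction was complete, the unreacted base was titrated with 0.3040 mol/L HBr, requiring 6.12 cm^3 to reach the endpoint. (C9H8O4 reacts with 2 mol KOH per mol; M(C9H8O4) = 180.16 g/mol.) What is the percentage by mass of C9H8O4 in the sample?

79.6%

Total n(KOH) added = 0.3542 x 0.03212 = 0.01138 mol.
n(HBr) used = 0.3040 x 0.006120 = 0.001860 mol, which equals the excess n(KOH).
So n(KOH) consumed by the sample = 0.01138 - 0.001860 = 0.009516 mol.
n(C9H8O4) = 0.009516 / 2 = 0.004758 mol.
mass C9H8O4 = 0.004758 x 180.16 = 0.8572 g, so %C9H8O4 = 0.8572/1.0769 x 100 = 79.6%.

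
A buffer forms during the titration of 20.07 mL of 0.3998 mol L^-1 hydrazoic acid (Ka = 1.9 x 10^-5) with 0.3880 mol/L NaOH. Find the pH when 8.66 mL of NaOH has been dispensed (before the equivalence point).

Initial n(HN3) = 0.3998 x 0.02007 = 0.008024 mol.
n(NaOH) added = 0.3880 x 0.008660 = 0.003360 mol, converting that many moles of HN3 to N3-.
Remaining n(HN3) = 0.004664 mol; n(N3-) = 0.003360 mol.
By Henderson-Hasselbalch, pH = pKa + log([A^-]/[HA]) = 4.72 + log(0.003360/0.004664) = 4.72 + (-0.14) = 4.58.

4.58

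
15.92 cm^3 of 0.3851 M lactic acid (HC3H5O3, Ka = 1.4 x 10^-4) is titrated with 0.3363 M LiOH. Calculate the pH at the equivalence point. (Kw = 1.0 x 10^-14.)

8.55

n(HC3H5O3) = 0.3851 x 0.01592 = 0.006131 mol; V(LiOH) at equivalence = 0.006131/0.3363 = 0.01823 L.
At equivalence all the acid is converted to C3H5O3-; total volume = 0.01592 + 0.01823 = 0.03415 L, so [C3H5O3-] = 0.006131/0.03415 = 0.1795 M.
Kb = Kw/Ka = 1.0e-14 / 1.4 x 10^-4 = 7.14e-11.
[OH^-] = sqrt(Kb x [C3H5O3-]) = sqrt(7.14e-11 x 0.1795) = 3.58e-6 M.
pOH = 5.45, so pH = 14.00 - 5.45 = 8.55.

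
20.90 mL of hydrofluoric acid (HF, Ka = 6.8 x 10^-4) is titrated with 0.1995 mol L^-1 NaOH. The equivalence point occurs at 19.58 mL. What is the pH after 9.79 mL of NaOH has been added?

3.17

9.79 mL is exactly half the equivalence volume (19.58/2), i.e. the half-equivalence point.
There, n(HA) = n(A^-), so pH = pKa = -log(6.8 x 10^-4) = 3.17.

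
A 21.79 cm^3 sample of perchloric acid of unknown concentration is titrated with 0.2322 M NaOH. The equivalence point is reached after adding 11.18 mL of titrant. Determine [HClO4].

0.119 M

n(NaOH) delivered = 0.2322 x 0.01118 = 0.002596 mol.
For a 1:1 reaction, n(HClO4) = 0.002596 mol.
[HClO4] = 0.002596 mol / 0.02179 L = 0.119 M.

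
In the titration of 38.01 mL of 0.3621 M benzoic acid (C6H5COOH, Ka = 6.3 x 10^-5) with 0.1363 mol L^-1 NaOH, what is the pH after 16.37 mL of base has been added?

Initial n(C6H5COOH) = 0.3621 x 0.03801 = 0.01376 mol.
n(NaOH) added = 0.1363 x 0.01637 = 0.002231 mol, converting that many moles of C6H5COOH to C6H5COO-.
Remaining n(C6H5COOH) = 0.01153 mol; n(C6H5COO-) = 0.002231 mol.
By Henderson-Hasselbalch, pH = pKa + log([A^-]/[HA]) = 4.20 + log(0.002231/0.01153) = 4.20 + (-0.71) = 3.49.

3.49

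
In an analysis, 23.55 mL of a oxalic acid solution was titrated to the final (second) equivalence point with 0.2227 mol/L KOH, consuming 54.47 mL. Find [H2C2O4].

n(KOH) = 0.2227 x 0.05447 = 0.01213 mol.
At the final (second) equivalence point, 2 mol OH^- react per mol H2C2O4, so n(H2C2O4) = 0.01213 / 2 = 0.006065 mol.
[H2C2O4] = 0.006065 / 0.02355 L = 0.258 M.

0.258 M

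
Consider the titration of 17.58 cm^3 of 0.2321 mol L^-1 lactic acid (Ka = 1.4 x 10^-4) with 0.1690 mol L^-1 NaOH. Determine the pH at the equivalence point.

8.42

n(HC3H5O3) = 0.2321 x 0.01758 = 0.004080 mol; V(NaOH) at equivalence = 0.004080/0.1690 = 0.02414 L.
At equivalence all the acid is converted to C3H5O3-; total volume = 0.01758 + 0.02414 = 0.04172 L, so [C3H5O3-] = 0.004080/0.04172 = 0.09779 M.
Kb = Kw/Ka = 1.0e-14 / 1.4 x 10^-4 = 7.14e-11.
[OH^-] = sqrt(Kb x [C3H5O3-]) = sqrt(7.14e-11 x 0.09779) = 2.64e-6 M.
pOH = 5.58, so pH = 14.00 - 5.58 = 8.42.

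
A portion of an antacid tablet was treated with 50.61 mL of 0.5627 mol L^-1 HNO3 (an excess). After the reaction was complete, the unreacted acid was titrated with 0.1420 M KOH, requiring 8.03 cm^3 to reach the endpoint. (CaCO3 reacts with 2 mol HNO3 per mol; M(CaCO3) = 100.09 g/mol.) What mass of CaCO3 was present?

Total n(HNO3) added = 0.5627 x 0.05061 = 0.02848 mol.
n(KOH) used = 0.1420 x 0.008030 = 0.001140 mol, which equals the excess n(HNO3).
So n(HNO3) consumed by the sample = 0.02848 - 0.001140 = 0.02734 mol.
n(CaCO3) = 0.02734 / 2 = 0.01367 mol.
mass = 0.01367 mol x 100.09 g/mol = 1.37 g.

1.37 g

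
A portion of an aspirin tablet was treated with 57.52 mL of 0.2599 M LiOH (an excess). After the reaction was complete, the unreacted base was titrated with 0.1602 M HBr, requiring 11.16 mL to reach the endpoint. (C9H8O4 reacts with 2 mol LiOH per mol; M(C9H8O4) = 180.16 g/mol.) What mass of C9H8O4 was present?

Total n(LiOH) added = 0.2599 x 0.05752 = 0.01495 mol.
n(HBr) used = 0.1602 x 0.01116 = 0.001788 mol, which equals the excess n(LiOH).
So n(LiOH) consumed by the sample = 0.01495 - 0.001788 = 0.01316 mol.
n(C9H8O4) = 0.01316 / 2 = 0.006581 mol.
mass = 0.006581 mol x 180.16 g/mol = 1.19 g.

1.19 g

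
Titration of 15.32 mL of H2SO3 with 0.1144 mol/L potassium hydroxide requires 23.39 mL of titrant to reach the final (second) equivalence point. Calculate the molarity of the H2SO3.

n(KOH) = 0.1144 x 0.02339 = 0.002676 mol.
At the final (second) equivalence point, 2 mol OH^- react per mol H2SO3, so n(H2SO3) = 0.002676 / 2 = 0.001338 mol.
[H2SO3] = 0.001338 / 0.01532 L = 0.0873 M.

0.0873 M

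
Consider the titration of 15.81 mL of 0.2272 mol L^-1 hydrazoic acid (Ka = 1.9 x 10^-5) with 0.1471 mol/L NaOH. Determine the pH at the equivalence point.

n(HN3) = 0.2272 x 0.01581 = 0.003592 mol; V(NaOH) at equivalence = 0.003592/0.1471 = 0.02442 L.
At equivalence all the acid is converted to N3-; total volume = 0.01581 + 0.02442 = 0.04023 L, so [N3-] = 0.003592/0.04023 = 0.08929 M.
Kb = Kw/Ka = 1.0e-14 / 1.9 x 10^-5 = 5.26e-10.
[OH^-] = sqrt(Kb x [N3-]) = sqrt(5.26e-10 x 0.08929) = 6.86e-6 M.
pOH = 5.16, so pH = 14.00 - 5.16 = 8.84.

8.84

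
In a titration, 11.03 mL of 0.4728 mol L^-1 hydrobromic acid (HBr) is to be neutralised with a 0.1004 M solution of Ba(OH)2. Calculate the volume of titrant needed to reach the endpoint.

n(HBr) = 0.4728 mol/L x 0.01103 L = 0.005215 mol.
The neutralisation is 2 HBr : 1 Ba(OH)2, so n(Ba(OH)2) = 0.005215 x 1/2 = 0.002607 mol.
V(Ba(OH)2) = 0.002607 / 0.1004 = 0.02597 L = 26.0 mL.

26.0 mL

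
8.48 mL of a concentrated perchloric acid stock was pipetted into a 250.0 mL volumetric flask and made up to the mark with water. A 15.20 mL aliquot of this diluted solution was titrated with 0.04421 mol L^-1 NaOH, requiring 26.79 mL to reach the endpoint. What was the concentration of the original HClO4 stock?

n(NaOH) = 0.04421 x 0.02679 = 0.001184 mol.
n(HClO4) in the aliquot = 0.001184 mol.
[diluted HClO4] = 0.001184 / 0.01520 = 0.07792 M.
Dilution factor = 250.0/8.480 = 29.48, so [stock] = 0.07792 x 29.48 = 2.30 M.

2.30 M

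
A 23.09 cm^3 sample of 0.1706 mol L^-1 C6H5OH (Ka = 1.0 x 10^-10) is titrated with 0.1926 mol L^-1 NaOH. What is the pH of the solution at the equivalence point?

n(C6H5OH) = 0.1706 x 0.02309 = 0.003939 mol; V(NaOH) at equivalence = 0.003939/0.1926 = 0.02045 L.
At equivalence all the acid is converted to C6H5O-; total volume = 0.02309 + 0.02045 = 0.04354 L, so [C6H5O-] = 0.003939/0.04354 = 0.09047 M.
Kb = Kw/Ka = 1.0e-14 / 1.0 x 10^-10 = 0.000100.
[OH^-] = sqrt(Kb x [C6H5O-]) = sqrt(0.000100 x 0.09047) = 0.00301 M.
pOH = 2.52, so pH = 14.00 - 2.52 = 11.48.

11.48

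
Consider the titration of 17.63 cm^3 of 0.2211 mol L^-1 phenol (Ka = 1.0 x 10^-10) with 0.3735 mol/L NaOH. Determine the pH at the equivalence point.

11.57

n(C6H5OH) = 0.2211 x 0.01763 = 0.003898 mol; V(NaOH) at equivalence = 0.003898/0.3735 = 0.01044 L.
At equivalence all the acid is converted to C6H5O-; total volume = 0.01763 + 0.01044 = 0.02807 L, so [C6H5O-] = 0.003898/0.02807 = 0.1389 M.
Kb = Kw/Ka = 1.0e-14 / 1.0 x 10^-10 = 0.000100.
[OH^-] = sqrt(Kb x [C6H5O-]) = sqrt(0.000100 x 0.1389) = 0.00373 M.
pOH = 2.43, so pH = 14.00 - 2.43 = 11.57.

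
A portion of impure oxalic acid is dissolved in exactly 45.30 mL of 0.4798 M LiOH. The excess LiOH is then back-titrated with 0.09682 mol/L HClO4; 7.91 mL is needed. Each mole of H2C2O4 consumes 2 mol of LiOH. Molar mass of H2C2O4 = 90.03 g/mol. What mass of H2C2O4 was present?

Total n(LiOH) added = 0.4798 x 0.04530 = 0.02173 mol.
n(HClO4) used = 0.09682 x 0.007910 = 0.0007658 mol, which equals the excess n(LiOH).
So n(LiOH) consumed by the sample = 0.02173 - 0.0007658 = 0.02097 mol.
n(H2C2O4) = 0.02097 / 2 = 0.01048 mol.
mass = 0.01048 mol x 90.03 g/mol = 0.944 g.

0.944 g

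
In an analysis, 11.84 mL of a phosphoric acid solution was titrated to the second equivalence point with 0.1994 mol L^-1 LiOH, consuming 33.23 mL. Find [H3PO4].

0.280 M

n(LiOH) = 0.1994 x 0.03323 = 0.006626 mol.
At the second equivalence point, 2 mol OH^- react per mol H3PO4, so n(H3PO4) = 0.006626 / 2 = 0.003313 mol.
[H3PO4] = 0.003313 / 0.01184 L = 0.280 M.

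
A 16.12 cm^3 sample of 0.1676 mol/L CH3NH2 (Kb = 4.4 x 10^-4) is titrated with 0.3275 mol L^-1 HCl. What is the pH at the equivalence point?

5.80

n(CH3NH2) = 0.1676 x 0.01612 = 0.002702 mol; V(HCl) at equivalence = 0.002702/0.3275 = 0.008250 L.
At equivalence the base is fully converted to CH3NH3+; total volume = 0.02437 L, so [CH3NH3+] = 0.002702/0.02437 = 0.1109 M.
Ka(CH3NH3+) = Kw/Kb = 1.0e-14 / 4.4 x 10^-4 = 2.27e-11.
[H^+] = sqrt(Ka x [CH3NH3+]) = sqrt(2.27e-11 x 0.1109) = 1.59e-6 M.
pH = -log(1.59e-6) = 5.80.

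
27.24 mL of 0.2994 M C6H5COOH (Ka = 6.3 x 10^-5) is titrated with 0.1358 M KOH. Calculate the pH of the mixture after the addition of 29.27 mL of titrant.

Initial n(C6H5COOH) = 0.2994 x 0.02724 = 0.008156 mol.
n(KOH) added = 0.1358 x 0.02927 = 0.003975 mol, converting that many moles of C6H5COOH to C6H5COO-.
Remaining n(C6H5COOH) = 0.004181 mol; n(C6H5COO-) = 0.003975 mol.
By Henderson-Hasselbalch, pH = pKa + log([A^-]/[HA]) = 4.20 + log(0.003975/0.004181) = 4.20 + (-0.02) = 4.18.

4.18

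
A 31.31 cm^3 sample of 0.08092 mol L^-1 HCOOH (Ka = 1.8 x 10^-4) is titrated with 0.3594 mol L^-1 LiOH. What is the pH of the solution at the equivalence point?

8.28

n(HCOOH) = 0.08092 x 0.03131 = 0.002534 mol; V(LiOH) at equivalence = 0.002534/0.3594 = 0.007050 L.
At equivalence all the acid is converted to HCOO-; total volume = 0.03131 + 0.007050 = 0.03836 L, so [HCOO-] = 0.002534/0.03836 = 0.06605 M.
Kb = Kw/Ka = 1.0e-14 / 1.8 x 10^-4 = 5.56e-11.
[OH^-] = sqrt(Kb x [HCOO-]) = sqrt(5.56e-11 x 0.06605) = 1.92e-6 M.
pOH = 5.72, so pH = 14.00 - 5.72 = 8.28.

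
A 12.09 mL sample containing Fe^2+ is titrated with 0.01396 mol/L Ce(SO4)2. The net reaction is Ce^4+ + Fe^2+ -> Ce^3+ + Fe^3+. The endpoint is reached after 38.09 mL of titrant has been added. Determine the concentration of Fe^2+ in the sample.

n(Ce(SO4)2) = 0.01396 x 0.03809 = 0.0005317 mol.
From the balanced equation, 1 mol Ce(SO4)2 reacts with 1 mol Fe^2+, so n(Fe^2+) = 0.0005317 x 1/1 = 0.0005317 mol.
[Fe^2+] = 0.0005317 / 0.01209 L = 0.0440 M.

0.0440 M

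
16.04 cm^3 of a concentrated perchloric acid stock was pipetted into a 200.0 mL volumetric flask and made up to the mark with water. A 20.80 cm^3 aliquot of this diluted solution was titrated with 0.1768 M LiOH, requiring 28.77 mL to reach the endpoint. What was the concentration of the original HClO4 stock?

n(LiOH) = 0.1768 x 0.02877 = 0.005087 mol.
n(HClO4) in the aliquot = 0.005087 mol.
[diluted HClO4] = 0.005087 / 0.02080 = 0.2445 M.
Dilution factor = 200.0/16.04 = 12.47, so [stock] = 0.2445 x 12.47 = 3.05 M.

3.05 M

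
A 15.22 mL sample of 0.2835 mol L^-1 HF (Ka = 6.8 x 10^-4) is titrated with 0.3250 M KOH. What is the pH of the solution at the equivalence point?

n(HF) = 0.2835 x 0.01522 = 0.004315 mol; V(KOH) at equivalence = 0.004315/0.3250 = 0.01328 L.
At equivalence all the acid is converted to F-; total volume = 0.01522 + 0.01328 = 0.02850 L, so [F-] = 0.004315/0.02850 = 0.1514 M.
Kb = Kw/Ka = 1.0e-14 / 6.8 x 10^-4 = 1.47e-11.
[OH^-] = sqrt(Kb x [F-]) = sqrt(1.47e-11 x 0.1514) = 1.49e-6 M.
pOH = 5.83, so pH = 14.00 - 5.83 = 8.17.

8.17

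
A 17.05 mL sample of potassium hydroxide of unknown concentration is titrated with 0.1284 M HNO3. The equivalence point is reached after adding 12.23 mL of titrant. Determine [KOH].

n(HNO3) delivered = 0.1284 x 0.01223 = 0.001570 mol.
For a 1:1 reaction, n(KOH) = 0.001570 mol.
[KOH] = 0.001570 mol / 0.01705 L = 0.0921 M.

0.0921 M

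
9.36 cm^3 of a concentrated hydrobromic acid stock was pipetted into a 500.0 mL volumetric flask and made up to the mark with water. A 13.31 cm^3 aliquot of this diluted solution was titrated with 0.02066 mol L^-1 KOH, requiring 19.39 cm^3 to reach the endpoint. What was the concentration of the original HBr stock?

n(KOH) = 0.02066 x 0.01939 = 0.0004006 mol.
n(HBr) in the aliquot = 0.0004006 mol.
[diluted HBr] = 0.0004006 / 0.01331 = 0.03010 M.
Dilution factor = 500.0/9.360 = 53.42, so [stock] = 0.03010 x 53.42 = 1.61 M.

1.61 M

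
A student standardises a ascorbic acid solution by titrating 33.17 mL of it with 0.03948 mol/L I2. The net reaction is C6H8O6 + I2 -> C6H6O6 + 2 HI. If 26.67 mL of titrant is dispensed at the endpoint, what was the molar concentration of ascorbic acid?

n(I2) = 0.03948 x 0.02667 = 0.001053 mol.
From the balanced equation, 1 mol I2 reacts with 1 mol ascorbic acid, so n(ascorbic acid) = 0.001053 x 1/1 = 0.001053 mol.
[ascorbic acid] = 0.001053 / 0.03317 L = 0.0317 M.

0.0317 M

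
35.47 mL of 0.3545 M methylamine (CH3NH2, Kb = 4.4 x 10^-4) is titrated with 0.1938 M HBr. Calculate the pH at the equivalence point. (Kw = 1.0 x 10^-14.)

5.77

n(CH3NH2) = 0.3545 x 0.03547 = 0.01257 mol; V(HBr) at equivalence = 0.01257/0.1938 = 0.06488 L.
At equivalence the base is fully converted to CH3NH3+; total volume = 0.1004 L, so [CH3NH3+] = 0.01257/0.1004 = 0.1253 M.
Ka(CH3NH3+) = Kw/Kb = 1.0e-14 / 4.4 x 10^-4 = 2.27e-11.
[H^+] = sqrt(Ka x [CH3NH3+]) = sqrt(2.27e-11 x 0.1253) = 1.69e-6 M.
pH = -log(1.69e-6) = 5.77.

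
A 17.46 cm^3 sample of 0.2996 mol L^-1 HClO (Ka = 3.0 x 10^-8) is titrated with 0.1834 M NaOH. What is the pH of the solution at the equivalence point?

n(HClO) = 0.2996 x 0.01746 = 0.005231 mol; V(NaOH) at equivalence = 0.005231/0.1834 = 0.02852 L.
At equivalence all the acid is converted to ClO-; total volume = 0.01746 + 0.02852 = 0.04598 L, so [ClO-] = 0.005231/0.04598 = 0.1138 M.
Kb = Kw/Ka = 1.0e-14 / 3.0 x 10^-8 = 3.33e-7.
[OH^-] = sqrt(Kb x [ClO-]) = sqrt(3.33e-7 x 0.1138) = 0.000195 M.
pOH = 3.71, so pH = 14.00 - 3.71 = 10.29.

10.29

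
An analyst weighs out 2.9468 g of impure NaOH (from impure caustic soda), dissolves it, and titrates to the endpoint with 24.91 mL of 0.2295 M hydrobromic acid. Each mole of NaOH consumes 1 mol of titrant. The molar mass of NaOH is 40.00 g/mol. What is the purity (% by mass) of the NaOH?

7.76%

n(HBr) = 0.2295 x 0.02491 = 0.005717 mol.
n(NaOH) = 0.005717 / 1 = 0.005717 mol.
mass of NaOH = 0.005717 x 40.00 = 0.2287 g.
% purity = 0.2287 / 2.9468 x 100 = 7.76%.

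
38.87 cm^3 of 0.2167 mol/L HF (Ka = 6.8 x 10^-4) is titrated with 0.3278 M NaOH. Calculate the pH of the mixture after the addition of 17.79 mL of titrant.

3.52

Initial n(HF) = 0.2167 x 0.03887 = 0.008423 mol.
n(NaOH) added = 0.3278 x 0.01779 = 0.005832 mol, converting that many moles of HF to F-.
Remaining n(HF) = 0.002592 mol; n(F-) = 0.005832 mol.
By Henderson-Hasselbalch, pH = pKa + log([A^-]/[HA]) = 3.17 + log(0.005832/0.002592) = 3.17 + (+0.35) = 3.52.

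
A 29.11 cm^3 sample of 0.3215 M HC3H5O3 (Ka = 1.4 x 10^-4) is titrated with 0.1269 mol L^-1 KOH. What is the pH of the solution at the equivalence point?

n(HC3H5O3) = 0.3215 x 0.02911 = 0.009359 mol; V(KOH) at equivalence = 0.009359/0.1269 = 0.07375 L.
At equivalence all the acid is converted to C3H5O3-; total volume = 0.02911 + 0.07375 = 0.1029 L, so [C3H5O3-] = 0.009359/0.1029 = 0.09099 M.
Kb = Kw/Ka = 1.0e-14 / 1.4 x 10^-4 = 7.14e-11.
[OH^-] = sqrt(Kb x [C3H5O3-]) = sqrt(7.14e-11 x 0.09099) = 2.55e-6 M.
pOH = 5.59, so pH = 14.00 - 5.59 = 8.41.

8.41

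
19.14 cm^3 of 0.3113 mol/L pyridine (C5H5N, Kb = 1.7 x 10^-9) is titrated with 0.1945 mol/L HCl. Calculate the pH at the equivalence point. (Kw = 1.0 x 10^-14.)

3.08

n(C5H5N) = 0.3113 x 0.01914 = 0.005958 mol; V(HCl) at equivalence = 0.005958/0.1945 = 0.03063 L.
At equivalence the base is fully converted to C5H5NH+; total volume = 0.04977 L, so [C5H5NH+] = 0.005958/0.04977 = 0.1197 M.
Ka(C5H5NH+) = Kw/Kb = 1.0e-14 / 1.7 x 10^-9 = 5.88e-6.
[H^+] = sqrt(Ka x [C5H5NH+]) = sqrt(5.88e-6 x 0.1197) = 0.000839 M.
pH = -log(0.000839) = 3.08.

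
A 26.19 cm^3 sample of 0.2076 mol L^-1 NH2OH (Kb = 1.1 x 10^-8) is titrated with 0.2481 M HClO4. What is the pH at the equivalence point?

n(NH2OH) = 0.2076 x 0.02619 = 0.005437 mol; V(HClO4) at equivalence = 0.005437/0.2481 = 0.02191 L.
At equivalence the base is fully converted to NH3OH+; total volume = 0.04810 L, so [NH3OH+] = 0.005437/0.04810 = 0.1130 M.
Ka(NH3OH+) = Kw/Kb = 1.0e-14 / 1.1 x 10^-8 = 9.09e-7.
[H^+] = sqrt(Ka x [NH3OH+]) = sqrt(9.09e-7 x 0.1130) = 0.000321 M.
pH = -log(0.000321) = 3.49.

3.49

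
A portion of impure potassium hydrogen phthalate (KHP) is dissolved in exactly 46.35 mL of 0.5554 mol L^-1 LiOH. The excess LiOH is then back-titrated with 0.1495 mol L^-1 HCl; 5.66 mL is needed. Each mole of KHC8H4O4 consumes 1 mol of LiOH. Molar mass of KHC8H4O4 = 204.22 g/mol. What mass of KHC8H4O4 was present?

Total n(LiOH) added = 0.5554 x 0.04635 = 0.02574 mol.
n(HCl) used = 0.1495 x 0.005660 = 0.0008462 mol, which equals the excess n(LiOH).
So n(LiOH) consumed by the sample = 0.02574 - 0.0008462 = 0.02490 mol.
n(KHC8H4O4) = 0.02490 / 1 = 0.02490 mol.
mass = 0.02490 mol x 204.22 g/mol = 5.08 g.

5.08 g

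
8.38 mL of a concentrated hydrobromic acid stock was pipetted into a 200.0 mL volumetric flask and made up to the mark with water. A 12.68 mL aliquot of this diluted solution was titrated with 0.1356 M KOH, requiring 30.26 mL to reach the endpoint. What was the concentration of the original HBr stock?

n(KOH) = 0.1356 x 0.03026 = 0.004103 mol.
n(HBr) in the aliquot = 0.004103 mol.
[diluted HBr] = 0.004103 / 0.01268 = 0.3236 M.
Dilution factor = 200.0/8.380 = 23.87, so [stock] = 0.3236 x 23.87 = 7.72 M.

7.72 M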